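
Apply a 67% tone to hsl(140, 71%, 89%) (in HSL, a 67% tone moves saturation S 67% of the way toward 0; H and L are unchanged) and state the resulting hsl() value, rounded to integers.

S moves 67% from 71 toward 0: 71 − 47.57 = 23.43 → 23.
H and L are unchanged.

hsl(140, 23%, 89%)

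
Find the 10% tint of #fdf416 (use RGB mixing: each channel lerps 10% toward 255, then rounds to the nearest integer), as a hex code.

#fdf52d

#fdf416 is rgb(253, 244, 22).
Lerp each channel 10% toward 255:
  R: 253 + 0.2 = 253.2 → 253
  G: 244 + 0.1×(255−244) = 244 + 1.1 = 245.1 → 245
  B: 22 + 0.1×(255−22) = 22 + 23.3 = 45.3 → 45
rgb(253, 245, 45) = #fdf52d.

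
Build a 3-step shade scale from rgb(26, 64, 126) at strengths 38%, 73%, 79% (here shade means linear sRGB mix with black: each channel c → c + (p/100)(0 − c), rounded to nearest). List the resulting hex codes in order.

38%: (26 − 9.88 = 16.12→16, 64 − 24.32 = 39.68→40, 126 − 47.88 = 78.12→78) → #10284e
73%: (26 − 18.98 = 7.02→7, 64 − 46.72 = 17.28→17, 126 − 91.98 = 34.02→34) → #071122
79%: (26 − 20.54 = 5.46→5, 64 − 50.56 = 13.44→13, 126 − 99.54 = 26.46→26) → #050d1a

#10284e, #071122, #050d1a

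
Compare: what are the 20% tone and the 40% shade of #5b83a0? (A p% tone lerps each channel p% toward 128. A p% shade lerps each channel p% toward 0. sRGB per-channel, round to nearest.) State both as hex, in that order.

#62829a, #374f60

#5b83a0 is rgb(91, 131, 160).
20% tone:
  R: 91 + 7.4 = 98.4 → 98
  G: 131 − 0.6 = 130.4 → 130
  B: 160 + 0.2×(128−160) = 160 − 6.4 = 153.6 → 154
  → #62829a
40% shade:
  R: 91 + 0.4×(0−91) = 91 − 36.4 = 54.6 → 55
  G: 131 + 0.4×(0−131) = 131 − 52.4 = 78.6 → 79
  B: 160 − 64 = 96 → 96
  → #374f60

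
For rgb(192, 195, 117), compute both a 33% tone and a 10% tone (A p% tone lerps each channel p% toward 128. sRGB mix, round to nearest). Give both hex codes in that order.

#abad79, #babc76

33% tone:
  R: 192 − 21.12 = 170.88 → 171
  G: 195 − 22.11 = 172.89 → 173
  B: 117 + 0.33×(128−117) = 117 + 3.63 = 120.63 → 121
  → #abad79
10% tone:
  R: 192 + 0.1×(128−192) = 192 − 6.4 = 185.6 → 186
  G: 195 + 0.1×(128−195) = 195 − 6.7 = 188.3 → 188
  B: 117 + 1.1 = 118.1 → 118
  → #babc76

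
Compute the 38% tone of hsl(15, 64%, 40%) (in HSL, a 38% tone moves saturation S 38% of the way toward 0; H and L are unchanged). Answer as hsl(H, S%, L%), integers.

hsl(15, 40%, 40%)

S moves 38% from 64 toward 0: 64 − 24.32 = 39.68 → 40.
H and L are unchanged.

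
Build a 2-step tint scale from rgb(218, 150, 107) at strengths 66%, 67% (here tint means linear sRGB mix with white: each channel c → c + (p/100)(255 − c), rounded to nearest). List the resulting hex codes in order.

#f2dbcd, #f3dcce

66%: (218 + 24.42 = 242.42→242, 150 + 69.3 = 219.3→219, 107 + 97.68 = 204.68→205) → #f2dbcd
67%: (218 + 24.79 = 242.79→243, 150 + 70.35 = 220.35→220, 107 + 99.16 = 206.16→206) → #f3dcce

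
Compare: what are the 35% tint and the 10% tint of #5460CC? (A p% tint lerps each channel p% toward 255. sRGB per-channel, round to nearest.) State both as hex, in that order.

#5460CC is rgb(84, 96, 204).
35% tint:
  R: 84 + 59.85 = 143.85 → 144
  G: 96 + 0.35×(255−96) = 96 + 55.65 = 151.65 → 152
  B: 204 + 0.35×(255−204) = 204 + 17.85 = 221.85 → 222
  → #9098DE
10% tint:
  R: 84 + 0.1×(255−84) = 84 + 17.1 = 101.1 → 101
  G: 96 + 15.9 = 111.9 → 112
  B: 204 + 5.1 = 209.1 → 209
  → #6570D1

#9098DE, #6570D1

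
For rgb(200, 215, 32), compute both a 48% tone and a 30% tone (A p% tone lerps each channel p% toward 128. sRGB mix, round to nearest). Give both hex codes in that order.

#a5ad4e, #b2bd3d

48% tone:
  R: 200 − 34.56 = 165.44 → 165
  G: 215 + 0.48×(128−215) = 215 − 41.76 = 173.24 → 173
  B: 32 + 0.48×(128−32) = 32 + 46.08 = 78.08 → 78
  → #a5ad4e
30% tone:
  R: 200 − 21.6 = 178.4 → 178
  G: 215 + 0.3×(128−215) = 215 − 26.1 = 188.9 → 189
  B: 32 + 28.8 = 60.8 → 61
  → #b2bd3d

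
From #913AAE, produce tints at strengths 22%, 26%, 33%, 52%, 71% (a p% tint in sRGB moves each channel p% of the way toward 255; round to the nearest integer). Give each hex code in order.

#A965C0, #AE6DC3, #B57BC9, #CAA0D8, #DFC6E8

#913AAE is rgb(145, 58, 174).
22%: (145 + 24.2 = 169.2→169, 58 + 43.34 = 101.34→101, 174 + 17.82 = 191.82→192) → #A965C0
26%: (145 + 28.6 = 173.6→174, 58 + 51.22 = 109.22→109, 174 + 21.06 = 195.06→195) → #AE6DC3
33%: (145 + 36.3 = 181.3→181, 58 + 65.01 = 123.01→123, 174 + 26.73 = 200.73→201) → #B57BC9
52%: (145 + 57.2 = 202.2→202, 58 + 102.44 = 160.44→160, 174 + 42.12 = 216.12→216) → #CAA0D8
71%: (145 + 78.1 = 223.1→223, 58 + 139.87 = 197.87→198, 174 + 57.51 = 231.51→232) → #DFC6E8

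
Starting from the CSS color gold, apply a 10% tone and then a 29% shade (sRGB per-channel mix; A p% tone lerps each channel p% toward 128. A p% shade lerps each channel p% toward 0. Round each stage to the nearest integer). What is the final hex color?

#ac9209

CSS gold is rgb(255, 215, 0).
A 10% tone moves each channel 10% toward 128:
  R: 255 + 0.1×(128−255) = 255 − 12.7 = 242.3 → 242
  G: 215 + 0.1×(128−215) = 215 − 8.7 = 206.3 → 206
  B: 0 + 12.8 = 12.8 → 13
After the tone: rgb(242, 206, 13) = #f2ce0d.
Lerp each channel 29% toward 0:
  R: 242 + 0.29×(0−242) = 242 − 70.18 = 171.82 → 172
  G: 206 − 59.74 = 146.26 → 146
  B: 13 − 3.77 = 9.23 → 9
rgb(172, 146, 9) = #ac9209.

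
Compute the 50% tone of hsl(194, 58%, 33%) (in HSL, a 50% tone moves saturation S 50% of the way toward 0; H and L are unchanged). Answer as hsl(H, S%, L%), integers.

hsl(194, 29%, 33%)

S moves 50% from 58 toward 0: 58 − 29 = 29 → 29.
H and L are unchanged.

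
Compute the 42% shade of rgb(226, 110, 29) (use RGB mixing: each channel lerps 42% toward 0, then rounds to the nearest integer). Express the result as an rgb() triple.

Per channel, c → c + 0.42(0 − c):
  R: 226 − 94.92 = 131.08 → 131
  G: 110 − 46.2 = 63.8 → 64
  B: 29 + 0.42×(0−29) = 29 − 12.18 = 16.82 → 17

rgb(131, 64, 17)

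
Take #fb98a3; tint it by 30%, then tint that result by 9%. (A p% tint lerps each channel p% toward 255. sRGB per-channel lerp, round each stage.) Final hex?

#fcbdc5

#fb98a3 is rgb(251, 152, 163).
A 30% tint moves each channel 30% toward 255:
  R: 251 + 0.3×(255−251) = 251 + 1.2 = 252.2 → 252
  G: 152 + 0.3×(255−152) = 152 + 30.9 = 182.9 → 183
  B: 163 + 0.3×(255−163) = 163 + 27.6 = 190.6 → 191
After the tint: rgb(252, 183, 191) = #fcb7bf.
Lerp each channel 9% toward 255:
  R: 252 + 0.09×(255−252) = 252 + 0.27 = 252.27 → 252
  G: 183 + 0.09×(255−183) = 183 + 6.48 = 189.48 → 189
  B: 191 + 5.76 = 196.76 → 197
rgb(252, 189, 197) = #fcbdc5.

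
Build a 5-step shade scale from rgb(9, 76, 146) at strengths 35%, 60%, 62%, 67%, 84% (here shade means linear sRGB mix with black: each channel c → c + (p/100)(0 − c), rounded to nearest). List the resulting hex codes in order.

#06315f, #041e3a, #031d37, #031930, #010c17

35%: (9 − 3.15 = 5.85→6, 76 − 26.6 = 49.4→49, 146 − 51.1 = 94.9→95) → #06315f
60%: (9 − 5.4 = 3.6→4, 76 − 45.6 = 30.4→30, 146 − 87.6 = 58.4→58) → #041e3a
62%: (9 − 5.58 = 3.42→3, 76 − 47.12 = 28.88→29, 146 − 90.52 = 55.48→55) → #031d37
67%: (9 − 6.03 = 2.97→3, 76 − 50.92 = 25.08→25, 146 − 97.82 = 48.18→48) → #031930
84%: (9 − 7.56 = 1.44→1, 76 − 63.84 = 12.16→12, 146 − 122.64 = 23.36→23) → #010c17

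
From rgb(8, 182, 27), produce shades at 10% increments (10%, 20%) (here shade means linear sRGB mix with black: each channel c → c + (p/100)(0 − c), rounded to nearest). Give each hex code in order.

10%: (8 − 0.8 = 7.2→7, 182 − 18.2 = 163.8→164, 27 − 2.7 = 24.3→24) → #07A418
20%: (8 − 1.6 = 6.4→6, 182 − 36.4 = 145.6→146, 27 − 5.4 = 21.6→22) → #069216

#07A418, #069216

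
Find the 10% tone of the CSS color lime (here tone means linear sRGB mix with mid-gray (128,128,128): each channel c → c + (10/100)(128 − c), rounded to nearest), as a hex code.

CSS lime is rgb(0, 255, 0).
A 10% tone moves each channel 10% toward 128:
  R: 0 + 12.8 = 12.8 → 13
  G: 255 + 0.1×(128−255) = 255 − 12.7 = 242.3 → 242
  B: 0 + 12.8 = 12.8 → 13
rgb(13, 242, 13) = #0df20d.

#0df20d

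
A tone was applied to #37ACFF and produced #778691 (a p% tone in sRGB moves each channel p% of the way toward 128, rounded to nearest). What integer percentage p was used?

87%

#37ACFF is rgb(55, 172, 255); #778691 is rgb(119, 134, 145).
On the B channel (widest range): 145 ≈ 255 + (p/100)(128 − 255), so p ≈ 100×(145 − 255)/(128 − 255) = -11000/-127 = 86.61.
p = 87 reproduces all three channels after rounding.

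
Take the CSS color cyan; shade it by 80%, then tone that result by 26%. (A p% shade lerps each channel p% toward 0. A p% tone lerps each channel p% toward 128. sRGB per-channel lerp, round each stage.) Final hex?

CSS cyan is rgb(0, 255, 255).
Lerp each channel 80% toward 0:
  R: 0 + 0 = 0 → 0
  G: 255 − 204 = 51 → 51
  B: 255 − 204 = 51 → 51
After the shade: rgb(0, 51, 51) = #003333.
A 26% tone moves each channel 26% toward 128:
  R: 0 + 0.26×(128−0) = 0 + 33.28 = 33.28 → 33
  G: 51 + 0.26×(128−51) = 51 + 20.02 = 71.02 → 71
  B: 51 + 0.26×(128−51) = 51 + 20.02 = 71.02 → 71
rgb(33, 71, 71) = #214747.

#214747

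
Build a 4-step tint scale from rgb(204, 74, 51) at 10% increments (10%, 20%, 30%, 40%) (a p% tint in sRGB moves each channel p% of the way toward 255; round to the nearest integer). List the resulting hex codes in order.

10%: (204 + 5.1 = 209.1→209, 74 + 18.1 = 92.1→92, 51 + 20.4 = 71.4→71) → #d15c47
20%: (204 + 10.2 = 214.2→214, 74 + 36.2 = 110.2→110, 51 + 40.8 = 91.8→92) → #d66e5c
30%: (204 + 15.3 = 219.3→219, 74 + 54.3 = 128.3→128, 51 + 61.2 = 112.2→112) → #db8070
40%: (204 + 20.4 = 224.4→224, 74 + 72.4 = 146.4→146, 51 + 81.6 = 132.6→133) → #e09285

#d15c47, #d66e5c, #db8070, #e09285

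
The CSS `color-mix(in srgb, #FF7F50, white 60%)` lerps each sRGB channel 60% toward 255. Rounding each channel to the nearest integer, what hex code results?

#FFCCB9

#FF7F50 is rgb(255, 127, 80).
Per channel, c → c + 0.6(255 − c):
  R: 255 + 0 = 255 → 255
  G: 127 + 76.8 = 203.8 → 204
  B: 80 + 105 = 185 → 185
rgb(255, 204, 185) = #FFCCB9.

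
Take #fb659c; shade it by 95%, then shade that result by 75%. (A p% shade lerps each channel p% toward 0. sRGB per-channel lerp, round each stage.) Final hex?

#fb659c is rgb(251, 101, 156).
A 95% shade moves each channel 95% toward 0:
  R: 251 + 0.95×(0−251) = 251 − 238.45 = 12.55 → 13
  G: 101 + 0.95×(0−101) = 101 − 95.95 = 5.05 → 5
  B: 156 + 0.95×(0−156) = 156 − 148.2 = 7.8 → 8
After the shade: rgb(13, 5, 8) = #0d0508.
Lerp each channel 75% toward 0:
  R: 13 − 9.75 = 3.25 → 3
  G: 5 − 3.75 = 1.25 → 1
  B: 8 + 0.75×(0−8) = 8 − 6 = 2 → 2
rgb(3, 1, 2) = #030102.

#030102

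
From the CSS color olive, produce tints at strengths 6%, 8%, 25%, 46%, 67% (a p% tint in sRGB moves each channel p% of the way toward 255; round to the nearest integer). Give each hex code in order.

#88880F, #8A8A14, #A0A040, #BABA75, #D5D5AB

CSS olive is rgb(128, 128, 0).
6%: (128 + 7.62 = 135.62→136, 128 + 7.62 = 135.62→136, 0 + 15.3 = 15.3→15) → #88880F
8%: (128 + 10.16 = 138.16→138, 128 + 10.16 = 138.16→138, 0 + 20.4 = 20.4→20) → #8A8A14
25%: (128 + 31.75 = 159.75→160, 128 + 31.75 = 159.75→160, 0 + 63.75 = 63.75→64) → #A0A040
46%: (128 + 58.42 = 186.42→186, 128 + 58.42 = 186.42→186, 0 + 117.3 = 117.3→117) → #BABA75
67%: (128 + 85.09 = 213.09→213, 128 + 85.09 = 213.09→213, 0 + 170.85 = 170.85→171) → #D5D5AB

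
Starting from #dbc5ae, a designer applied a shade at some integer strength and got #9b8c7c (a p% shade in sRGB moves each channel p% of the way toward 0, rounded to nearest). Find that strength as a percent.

29%

#dbc5ae is rgb(219, 197, 174); #9b8c7c is rgb(155, 140, 124).
On the R channel (widest range): 155 ≈ 219 + (p/100)(0 − 219), so p ≈ 100×(155 − 219)/(0 − 219) = -6400/-219 = 29.22.
p = 29 reproduces all three channels after rounding.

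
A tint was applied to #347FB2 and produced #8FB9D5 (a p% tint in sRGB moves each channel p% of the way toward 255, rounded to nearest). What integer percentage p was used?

45%

#347FB2 is rgb(52, 127, 178); #8FB9D5 is rgb(143, 185, 213).
On the R channel (widest range): 143 ≈ 52 + (p/100)(255 − 52), so p ≈ 100×(143 − 52)/(255 − 52) = 9100/203 = 44.83.
p = 45 reproduces all three channels after rounding.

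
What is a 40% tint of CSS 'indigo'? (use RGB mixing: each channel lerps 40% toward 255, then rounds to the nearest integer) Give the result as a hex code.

#9366B4

CSS indigo is rgb(75, 0, 130).
A 40% tint moves each channel 40% toward 255:
  R: 75 + 72 = 147 → 147
  G: 0 + 0.4×(255−0) = 0 + 102 = 102 → 102
  B: 130 + 50 = 180 → 180
rgb(147, 102, 180) = #9366B4.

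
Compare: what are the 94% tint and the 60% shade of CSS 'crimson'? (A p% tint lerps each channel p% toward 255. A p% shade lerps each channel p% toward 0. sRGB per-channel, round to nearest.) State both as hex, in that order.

#FDF1F3, #580818

CSS crimson is rgb(220, 20, 60).
94% tint:
  R: 220 + 0.94×(255−220) = 220 + 32.9 = 252.9 → 253
  G: 20 + 220.9 = 240.9 → 241
  B: 60 + 0.94×(255−60) = 60 + 183.3 = 243.3 → 243
  → #FDF1F3
60% shade:
  R: 220 + 0.6×(0−220) = 220 − 132 = 88 → 88
  G: 20 + 0.6×(0−20) = 20 − 12 = 8 → 8
  B: 60 − 36 = 24 → 24
  → #580818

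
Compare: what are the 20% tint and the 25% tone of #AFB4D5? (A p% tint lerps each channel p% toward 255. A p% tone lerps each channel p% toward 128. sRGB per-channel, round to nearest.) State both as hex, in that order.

#BFC3DD, #A3A7C0

#AFB4D5 is rgb(175, 180, 213).
20% tint:
  R: 175 + 16 = 191 → 191
  G: 180 + 15 = 195 → 195
  B: 213 + 8.4 = 221.4 → 221
  → #BFC3DD
25% tone:
  R: 175 + 0.25×(128−175) = 175 − 11.75 = 163.25 → 163
  G: 180 + 0.25×(128−180) = 180 − 13 = 167 → 167
  B: 213 + 0.25×(128−213) = 213 − 21.25 = 191.75 → 192
  → #A3A7C0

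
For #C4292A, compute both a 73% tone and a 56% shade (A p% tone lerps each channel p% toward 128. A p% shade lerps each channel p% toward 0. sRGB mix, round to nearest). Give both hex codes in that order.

#C4292A is rgb(196, 41, 42).
73% tone:
  R: 196 + 0.73×(128−196) = 196 − 49.64 = 146.36 → 146
  G: 41 + 0.73×(128−41) = 41 + 63.51 = 104.51 → 105
  B: 42 + 0.73×(128−42) = 42 + 62.78 = 104.78 → 105
  → #926969
56% shade:
  R: 196 + 0.56×(0−196) = 196 − 109.76 = 86.24 → 86
  G: 41 − 22.96 = 18.04 → 18
  B: 42 + 0.56×(0−42) = 42 − 23.52 = 18.48 → 18
  → #561212

#926969, #561212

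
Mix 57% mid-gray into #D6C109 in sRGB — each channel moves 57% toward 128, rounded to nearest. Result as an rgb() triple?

#D6C109 is rgb(214, 193, 9).
Lerp each channel 57% toward 128:
  R: 214 + 0.57×(128−214) = 214 − 49.02 = 164.98 → 165
  G: 193 − 37.05 = 155.95 → 156
  B: 9 + 0.57×(128−9) = 9 + 67.83 = 76.83 → 77

rgb(165, 156, 77)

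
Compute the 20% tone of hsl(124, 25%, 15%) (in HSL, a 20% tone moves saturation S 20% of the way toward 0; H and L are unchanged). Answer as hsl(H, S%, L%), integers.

S moves 20% from 25 toward 0: 25 − 5 = 20 → 20.
H and L are unchanged.

hsl(124, 20%, 15%)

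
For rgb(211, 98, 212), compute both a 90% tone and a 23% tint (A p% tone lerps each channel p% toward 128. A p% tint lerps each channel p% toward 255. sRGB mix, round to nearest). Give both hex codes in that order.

90% tone:
  R: 211 + 0.9×(128−211) = 211 − 74.7 = 136.3 → 136
  G: 98 + 0.9×(128−98) = 98 + 27 = 125 → 125
  B: 212 + 0.9×(128−212) = 212 − 75.6 = 136.4 → 136
  → #887D88
23% tint:
  R: 211 + 10.12 = 221.12 → 221
  G: 98 + 0.23×(255−98) = 98 + 36.11 = 134.11 → 134
  B: 212 + 0.23×(255−212) = 212 + 9.89 = 221.89 → 222
  → #DD86DE

#887D88, #DD86DE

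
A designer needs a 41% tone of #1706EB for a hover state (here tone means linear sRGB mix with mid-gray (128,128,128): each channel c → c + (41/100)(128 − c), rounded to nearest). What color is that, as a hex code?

#1706EB is rgb(23, 6, 235).
Lerp each channel 41% toward 128:
  R: 23 + 43.05 = 66.05 → 66
  G: 6 + 50.02 = 56.02 → 56
  B: 235 − 43.87 = 191.13 → 191
rgb(66, 56, 191) = #4238BF.

#4238BF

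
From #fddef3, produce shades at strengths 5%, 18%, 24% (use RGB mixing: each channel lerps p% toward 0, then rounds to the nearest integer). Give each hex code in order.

#fddef3 is rgb(253, 222, 243).
5%: (253 − 12.65 = 240.35→240, 222 − 11.1 = 210.9→211, 243 − 12.15 = 230.85→231) → #f0d3e7
18%: (253 − 45.54 = 207.46→207, 222 − 39.96 = 182.04→182, 243 − 43.74 = 199.26→199) → #cfb6c7
24%: (253 − 60.72 = 192.28→192, 222 − 53.28 = 168.72→169, 243 − 58.32 = 184.68→185) → #c0a9b9

#f0d3e7, #cfb6c7, #c0a9b9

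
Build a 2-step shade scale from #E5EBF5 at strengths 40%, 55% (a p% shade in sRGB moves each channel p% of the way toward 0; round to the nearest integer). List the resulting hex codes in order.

#E5EBF5 is rgb(229, 235, 245).
40%: (229 − 91.6 = 137.4→137, 235 − 94 = 141→141, 245 − 98 = 147→147) → #898D93
55%: (229 − 125.95 = 103.05→103, 235 − 129.25 = 105.75→106, 245 − 134.75 = 110.25→110) → #676A6E

#898D93, #676A6E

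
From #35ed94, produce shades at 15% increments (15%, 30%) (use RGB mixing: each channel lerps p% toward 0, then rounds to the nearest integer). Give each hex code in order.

#2dc97e, #25a668

#35ed94 is rgb(53, 237, 148).
15%: (53 − 7.95 = 45.05→45, 237 − 35.55 = 201.45→201, 148 − 22.2 = 125.8→126) → #2dc97e
30%: (53 − 15.9 = 37.1→37, 237 − 71.1 = 165.9→166, 148 − 44.4 = 103.6→104) → #25a668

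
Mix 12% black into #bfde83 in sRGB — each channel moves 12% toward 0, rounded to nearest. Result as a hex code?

#a8c373

#bfde83 is rgb(191, 222, 131).
Per channel, c → c + 0.12(0 − c):
  R: 191 + 0.12×(0−191) = 191 − 22.92 = 168.08 → 168
  G: 222 − 26.64 = 195.36 → 195
  B: 131 + 0.12×(0−131) = 131 − 15.72 = 115.28 → 115
rgb(168, 195, 115) = #a8c373.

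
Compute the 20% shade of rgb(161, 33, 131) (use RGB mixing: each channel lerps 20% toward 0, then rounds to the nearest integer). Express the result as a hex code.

Per channel, c → c + 0.2(0 − c):
  R: 161 + 0.2×(0−161) = 161 − 32.2 = 128.8 → 129
  G: 33 + 0.2×(0−33) = 33 − 6.6 = 26.4 → 26
  B: 131 − 26.2 = 104.8 → 105
rgb(129, 26, 105) = #811a69.

#811a69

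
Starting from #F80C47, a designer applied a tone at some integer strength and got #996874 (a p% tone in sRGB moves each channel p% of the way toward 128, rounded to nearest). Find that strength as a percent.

#F80C47 is rgb(248, 12, 71); #996874 is rgb(153, 104, 116).
On the R channel (widest range): 153 ≈ 248 + (p/100)(128 − 248), so p ≈ 100×(153 − 248)/(128 − 248) = -9500/-120 = 79.17.
p = 79 reproduces all three channels after rounding.

79%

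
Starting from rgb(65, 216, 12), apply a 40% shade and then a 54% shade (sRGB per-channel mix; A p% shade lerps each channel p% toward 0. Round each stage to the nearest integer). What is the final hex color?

#123c03

Lerp each channel 40% toward 0:
  R: 65 − 26 = 39 → 39
  G: 216 − 86.4 = 129.6 → 130
  B: 12 − 4.8 = 7.2 → 7
After the shade: rgb(39, 130, 7) = #278207.
Lerp each channel 54% toward 0:
  R: 39 − 21.06 = 17.94 → 18
  G: 130 − 70.2 = 59.8 → 60
  B: 7 + 0.54×(0−7) = 7 − 3.78 = 3.22 → 3
rgb(18, 60, 3) = #123c03.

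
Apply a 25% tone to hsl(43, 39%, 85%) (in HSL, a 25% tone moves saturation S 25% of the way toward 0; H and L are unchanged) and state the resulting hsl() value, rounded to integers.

S moves 25% from 39 toward 0: 39 − 9.75 = 29.25 → 29.
H and L are unchanged.

hsl(43, 29%, 85%)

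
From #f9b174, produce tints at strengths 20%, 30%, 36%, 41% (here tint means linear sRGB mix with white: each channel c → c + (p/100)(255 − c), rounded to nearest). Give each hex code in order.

#fac190, #fbc89e, #fbcda6, #fbd1ad

#f9b174 is rgb(249, 177, 116).
20%: (249 + 1.2 = 250.2→250, 177 + 15.6 = 192.6→193, 116 + 27.8 = 143.8→144) → #fac190
30%: (249 + 1.8 = 250.8→251, 177 + 23.4 = 200.4→200, 116 + 41.7 = 157.7→158) → #fbc89e
36%: (249 + 2.16 = 251.16→251, 177 + 28.08 = 205.08→205, 116 + 50.04 = 166.04→166) → #fbcda6
41%: (249 + 2.46 = 251.46→251, 177 + 31.98 = 208.98→209, 116 + 56.99 = 172.99→173) → #fbd1ad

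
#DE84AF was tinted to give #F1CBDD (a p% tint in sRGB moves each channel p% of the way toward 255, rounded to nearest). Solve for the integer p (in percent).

#DE84AF is rgb(222, 132, 175); #F1CBDD is rgb(241, 203, 221).
On the G channel (widest range): 203 ≈ 132 + (p/100)(255 − 132), so p ≈ 100×(203 − 132)/(255 − 132) = 7100/123 = 57.72.
p = 58 reproduces all three channels after rounding.

58%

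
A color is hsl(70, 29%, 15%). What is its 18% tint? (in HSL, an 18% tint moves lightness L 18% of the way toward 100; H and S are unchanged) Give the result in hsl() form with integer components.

L moves 18% from 15 toward 100: 15 + 15.3 = 30.3 → 30.
H and S are unchanged.

hsl(70, 29%, 30%)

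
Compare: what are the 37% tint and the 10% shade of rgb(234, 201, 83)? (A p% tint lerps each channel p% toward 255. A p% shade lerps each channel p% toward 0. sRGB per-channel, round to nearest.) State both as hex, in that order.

37% tint:
  R: 234 + 0.37×(255−234) = 234 + 7.77 = 241.77 → 242
  G: 201 + 19.98 = 220.98 → 221
  B: 83 + 0.37×(255−83) = 83 + 63.64 = 146.64 → 147
  → #F2DD93
10% shade:
  R: 234 + 0.1×(0−234) = 234 − 23.4 = 210.6 → 211
  G: 201 + 0.1×(0−201) = 201 − 20.1 = 180.9 → 181
  B: 83 + 0.1×(0−83) = 83 − 8.3 = 74.7 → 75
  → #D3B54B

#F2DD93, #D3B54B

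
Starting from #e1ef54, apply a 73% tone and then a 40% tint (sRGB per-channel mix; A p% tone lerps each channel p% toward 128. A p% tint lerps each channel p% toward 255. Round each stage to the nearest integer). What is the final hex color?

#e1ef54 is rgb(225, 239, 84).
Lerp each channel 73% toward 128:
  R: 225 − 70.81 = 154.19 → 154
  G: 239 + 0.73×(128−239) = 239 − 81.03 = 157.97 → 158
  B: 84 + 32.12 = 116.12 → 116
After the tone: rgb(154, 158, 116) = #9a9e74.
A 40% tint moves each channel 40% toward 255:
  R: 154 + 0.4×(255−154) = 154 + 40.4 = 194.4 → 194
  G: 158 + 0.4×(255−158) = 158 + 38.8 = 196.8 → 197
  B: 116 + 55.6 = 171.6 → 172
rgb(194, 197, 172) = #c2c5ac.

#c2c5ac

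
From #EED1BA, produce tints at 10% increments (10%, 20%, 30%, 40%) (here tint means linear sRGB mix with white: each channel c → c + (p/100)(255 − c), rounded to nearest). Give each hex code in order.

#F0D6C1, #F1DAC8, #F3DFCF, #F5E3D6

#EED1BA is rgb(238, 209, 186).
10%: (238 + 1.7 = 239.7→240, 209 + 4.6 = 213.6→214, 186 + 6.9 = 192.9→193) → #F0D6C1
20%: (238 + 3.4 = 241.4→241, 209 + 9.2 = 218.2→218, 186 + 13.8 = 199.8→200) → #F1DAC8
30%: (238 + 5.1 = 243.1→243, 209 + 13.8 = 222.8→223, 186 + 20.7 = 206.7→207) → #F3DFCF
40%: (238 + 6.8 = 244.8→245, 209 + 18.4 = 227.4→227, 186 + 27.6 = 213.6→214) → #F5E3D6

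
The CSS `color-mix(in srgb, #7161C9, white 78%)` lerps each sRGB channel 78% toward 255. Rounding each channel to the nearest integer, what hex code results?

#E0DCF3

#7161C9 is rgb(113, 97, 201).
A 78% tint moves each channel 78% toward 255:
  R: 113 + 110.76 = 223.76 → 224
  G: 97 + 0.78×(255−97) = 97 + 123.24 = 220.24 → 220
  B: 201 + 42.12 = 243.12 → 243
rgb(224, 220, 243) = #E0DCF3.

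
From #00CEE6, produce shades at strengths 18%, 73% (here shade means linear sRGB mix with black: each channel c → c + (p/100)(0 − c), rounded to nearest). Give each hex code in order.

#00A9BD, #00383E

#00CEE6 is rgb(0, 206, 230).
18%: (0→0, 206 − 37.08 = 168.92→169, 230 − 41.4 = 188.6→189) → #00A9BD
73%: (0→0, 206 − 150.38 = 55.62→56, 230 − 167.9 = 62.1→62) → #00383E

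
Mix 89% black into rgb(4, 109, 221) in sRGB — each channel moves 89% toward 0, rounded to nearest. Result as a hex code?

An 89% shade moves each channel 89% toward 0:
  R: 4 + 0.89×(0−4) = 4 − 3.56 = 0.44 → 0
  G: 109 + 0.89×(0−109) = 109 − 97.01 = 11.99 → 12
  B: 221 + 0.89×(0−221) = 221 − 196.69 = 24.31 → 24
rgb(0, 12, 24) = #000C18.

#000C18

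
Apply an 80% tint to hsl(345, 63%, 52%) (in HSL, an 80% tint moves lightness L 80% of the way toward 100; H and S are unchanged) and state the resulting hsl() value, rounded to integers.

L moves 80% from 52 toward 100: 52 + 38.4 = 90.4 → 90.
H and S are unchanged.

hsl(345, 63%, 90%)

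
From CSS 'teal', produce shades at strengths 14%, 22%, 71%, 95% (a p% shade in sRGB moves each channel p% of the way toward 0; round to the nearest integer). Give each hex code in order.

CSS teal is rgb(0, 128, 128).
14%: (0→0, 128 − 17.92 = 110.08→110, 128 − 17.92 = 110.08→110) → #006E6E
22%: (0→0, 128 − 28.16 = 99.84→100, 128 − 28.16 = 99.84→100) → #006464
71%: (0→0, 128 − 90.88 = 37.12→37, 128 − 90.88 = 37.12→37) → #002525
95%: (0→0, 128 − 121.6 = 6.4→6, 128 − 121.6 = 6.4→6) → #000606

#006E6E, #006464, #002525, #000606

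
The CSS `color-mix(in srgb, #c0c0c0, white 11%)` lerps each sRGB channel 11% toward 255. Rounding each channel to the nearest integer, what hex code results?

#c0c0c0 is rgb(192, 192, 192).
Per channel, c → c + 0.11(255 − c):
  R: 192 + 6.93 = 198.93 → 199
  G: 192 + 0.11×(255−192) = 192 + 6.93 = 198.93 → 199
  B: 192 + 6.93 = 198.93 → 199
rgb(199, 199, 199) = #c7c7c7.

#c7c7c7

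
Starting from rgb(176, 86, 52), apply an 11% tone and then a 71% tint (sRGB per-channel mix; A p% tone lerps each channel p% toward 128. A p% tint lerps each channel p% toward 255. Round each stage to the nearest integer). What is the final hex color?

#e7cfc6

Per channel, c → c + 0.11(128 − c):
  R: 176 + 0.11×(128−176) = 176 − 5.28 = 170.72 → 171
  G: 86 + 0.11×(128−86) = 86 + 4.62 = 90.62 → 91
  B: 52 + 0.11×(128−52) = 52 + 8.36 = 60.36 → 60
After the tone: rgb(171, 91, 60) = #ab5b3c.
A 71% tint moves each channel 71% toward 255:
  R: 171 + 0.71×(255−171) = 171 + 59.64 = 230.64 → 231
  G: 91 + 0.71×(255−91) = 91 + 116.44 = 207.44 → 207
  B: 60 + 0.71×(255−60) = 60 + 138.45 = 198.45 → 198
rgb(231, 207, 198) = #e7cfc6.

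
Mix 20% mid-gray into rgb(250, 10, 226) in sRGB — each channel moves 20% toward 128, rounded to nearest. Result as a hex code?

Per channel, c → c + 0.2(128 − c):
  R: 250 − 24.4 = 225.6 → 226
  G: 10 + 23.6 = 33.6 → 34
  B: 226 − 19.6 = 206.4 → 206
rgb(226, 34, 206) = #e222ce.

#e222ce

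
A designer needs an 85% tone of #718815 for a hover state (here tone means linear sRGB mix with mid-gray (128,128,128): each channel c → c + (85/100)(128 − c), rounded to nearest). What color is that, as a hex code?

#718815 is rgb(113, 136, 21).
An 85% tone moves each channel 85% toward 128:
  R: 113 + 0.85×(128−113) = 113 + 12.75 = 125.75 → 126
  G: 136 − 6.8 = 129.2 → 129
  B: 21 + 0.85×(128−21) = 21 + 90.95 = 111.95 → 112
rgb(126, 129, 112) = #7e8170.

#7e8170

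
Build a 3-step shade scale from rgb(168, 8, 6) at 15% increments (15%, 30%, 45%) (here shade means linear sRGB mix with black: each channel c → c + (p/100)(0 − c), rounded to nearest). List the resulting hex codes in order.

#8f0705, #760604, #5c0403

15%: (168 − 25.2 = 142.8→143, 8 − 1.2 = 6.8→7, 6 − 0.9 = 5.1→5) → #8f0705
30%: (168 − 50.4 = 117.6→118, 8 − 2.4 = 5.6→6, 6 − 1.8 = 4.2→4) → #760604
45%: (168 − 75.6 = 92.4→92, 8 − 3.6 = 4.4→4, 6 − 2.7 = 3.3→3) → #5c0403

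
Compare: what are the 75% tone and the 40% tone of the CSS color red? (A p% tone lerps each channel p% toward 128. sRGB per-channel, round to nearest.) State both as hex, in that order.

CSS red is rgb(255, 0, 0).
75% tone:
  R: 255 + 0.75×(128−255) = 255 − 95.25 = 159.75 → 160
  G: 0 + 0.75×(128−0) = 0 + 96 = 96 → 96
  B: 0 + 0.75×(128−0) = 0 + 96 = 96 → 96
  → #A06060
40% tone:
  R: 255 + 0.4×(128−255) = 255 − 50.8 = 204.2 → 204
  G: 0 + 0.4×(128−0) = 0 + 51.2 = 51.2 → 51
  B: 0 + 51.2 = 51.2 → 51
  → #CC3333

#A06060, #CC3333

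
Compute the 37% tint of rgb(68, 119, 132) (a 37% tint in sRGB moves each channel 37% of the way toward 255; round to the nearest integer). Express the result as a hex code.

Per channel, c → c + 0.37(255 − c):
  R: 68 + 0.37×(255−68) = 68 + 69.19 = 137.19 → 137
  G: 119 + 50.32 = 169.32 → 169
  B: 132 + 0.37×(255−132) = 132 + 45.51 = 177.51 → 178
rgb(137, 169, 178) = #89a9b2.

#89a9b2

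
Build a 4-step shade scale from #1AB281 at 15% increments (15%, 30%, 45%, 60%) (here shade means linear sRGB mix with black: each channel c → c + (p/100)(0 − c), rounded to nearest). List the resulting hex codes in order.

#16976E, #127D5A, #0E6247, #0A4734

#1AB281 is rgb(26, 178, 129).
15%: (26 − 3.9 = 22.1→22, 178 − 26.7 = 151.3→151, 129 − 19.35 = 109.65→110) → #16976E
30%: (26 − 7.8 = 18.2→18, 178 − 53.4 = 124.6→125, 129 − 38.7 = 90.3→90) → #127D5A
45%: (26 − 11.7 = 14.3→14, 178 − 80.1 = 97.9→98, 129 − 58.05 = 70.95→71) → #0E6247
60%: (26 − 15.6 = 10.4→10, 178 − 106.8 = 71.2→71, 129 − 77.4 = 51.6→52) → #0A4734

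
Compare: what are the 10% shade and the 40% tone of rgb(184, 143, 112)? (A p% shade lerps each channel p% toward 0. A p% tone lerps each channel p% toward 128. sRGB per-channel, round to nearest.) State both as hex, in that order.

10% shade:
  R: 184 + 0.1×(0−184) = 184 − 18.4 = 165.6 → 166
  G: 143 + 0.1×(0−143) = 143 − 14.3 = 128.7 → 129
  B: 112 + 0.1×(0−112) = 112 − 11.2 = 100.8 → 101
  → #A68165
40% tone:
  R: 184 + 0.4×(128−184) = 184 − 22.4 = 161.6 → 162
  G: 143 + 0.4×(128−143) = 143 − 6 = 137 → 137
  B: 112 + 0.4×(128−112) = 112 + 6.4 = 118.4 → 118
  → #A28976

#A68165, #A28976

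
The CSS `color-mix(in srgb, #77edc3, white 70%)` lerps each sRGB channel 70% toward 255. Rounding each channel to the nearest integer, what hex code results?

#77edc3 is rgb(119, 237, 195).
A 70% tint moves each channel 70% toward 255:
  R: 119 + 0.7×(255−119) = 119 + 95.2 = 214.2 → 214
  G: 237 + 0.7×(255−237) = 237 + 12.6 = 249.6 → 250
  B: 195 + 0.7×(255−195) = 195 + 42 = 237 → 237
rgb(214, 250, 237) = #d6faed.

#d6faed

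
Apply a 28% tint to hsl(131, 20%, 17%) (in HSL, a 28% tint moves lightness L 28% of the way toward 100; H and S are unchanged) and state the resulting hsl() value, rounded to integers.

hsl(131, 20%, 40%)

L moves 28% from 17 toward 100: 17 + 23.24 = 40.24 → 40.
H and S are unchanged.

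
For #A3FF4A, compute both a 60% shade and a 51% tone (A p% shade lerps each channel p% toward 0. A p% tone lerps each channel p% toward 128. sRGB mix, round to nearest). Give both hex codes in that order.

#41661E, #91BE66

#A3FF4A is rgb(163, 255, 74).
60% shade:
  R: 163 + 0.6×(0−163) = 163 − 97.8 = 65.2 → 65
  G: 255 + 0.6×(0−255) = 255 − 153 = 102 → 102
  B: 74 + 0.6×(0−74) = 74 − 44.4 = 29.6 → 30
  → #41661E
51% tone:
  R: 163 − 17.85 = 145.15 → 145
  G: 255 + 0.51×(128−255) = 255 − 64.77 = 190.23 → 190
  B: 74 + 27.54 = 101.54 → 102
  → #91BE66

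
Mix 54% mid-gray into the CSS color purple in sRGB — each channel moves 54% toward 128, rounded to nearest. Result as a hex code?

#804580

CSS purple is rgb(128, 0, 128).
Per channel, c → c + 0.54(128 − c):
  R: 128 + 0.54×(128−128) = 128 + 0 = 128 → 128
  G: 0 + 69.12 = 69.12 → 69
  B: 128 + 0.54×(128−128) = 128 + 0 = 128 → 128
rgb(128, 69, 128) = #804580.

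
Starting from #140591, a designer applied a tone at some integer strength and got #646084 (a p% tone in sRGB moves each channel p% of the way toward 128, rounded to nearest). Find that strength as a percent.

#140591 is rgb(20, 5, 145); #646084 is rgb(100, 96, 132).
On the G channel (widest range): 96 ≈ 5 + (p/100)(128 − 5), so p ≈ 100×(96 − 5)/(128 − 5) = 9100/123 = 73.98.
p = 74 reproduces all three channels after rounding.

74%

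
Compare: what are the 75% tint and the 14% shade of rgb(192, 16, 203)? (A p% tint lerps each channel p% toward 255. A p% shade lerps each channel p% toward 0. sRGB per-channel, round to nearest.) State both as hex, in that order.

75% tint:
  R: 192 + 47.25 = 239.25 → 239
  G: 16 + 0.75×(255−16) = 16 + 179.25 = 195.25 → 195
  B: 203 + 0.75×(255−203) = 203 + 39 = 242 → 242
  → #EFC3F2
14% shade:
  R: 192 + 0.14×(0−192) = 192 − 26.88 = 165.12 → 165
  G: 16 + 0.14×(0−16) = 16 − 2.24 = 13.76 → 14
  B: 203 − 28.42 = 174.58 → 175
  → #A50EAF

#EFC3F2, #A50EAF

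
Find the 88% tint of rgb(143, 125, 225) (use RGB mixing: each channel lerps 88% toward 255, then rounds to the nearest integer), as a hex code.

An 88% tint moves each channel 88% toward 255:
  R: 143 + 98.56 = 241.56 → 242
  G: 125 + 114.4 = 239.4 → 239
  B: 225 + 0.88×(255−225) = 225 + 26.4 = 251.4 → 251
rgb(242, 239, 251) = #F2EFFB.

#F2EFFB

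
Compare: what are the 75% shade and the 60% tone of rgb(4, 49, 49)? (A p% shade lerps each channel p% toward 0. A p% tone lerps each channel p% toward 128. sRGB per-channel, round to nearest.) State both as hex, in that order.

#010C0C, #4E6060

75% shade:
  R: 4 + 0.75×(0−4) = 4 − 3 = 1 → 1
  G: 49 − 36.75 = 12.25 → 12
  B: 49 − 36.75 = 12.25 → 12
  → #010C0C
60% tone:
  R: 4 + 0.6×(128−4) = 4 + 74.4 = 78.4 → 78
  G: 49 + 47.4 = 96.4 → 96
  B: 49 + 0.6×(128−49) = 49 + 47.4 = 96.4 → 96
  → #4E6060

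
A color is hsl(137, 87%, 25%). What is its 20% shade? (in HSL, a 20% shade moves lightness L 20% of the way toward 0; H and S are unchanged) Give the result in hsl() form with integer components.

L moves 20% from 25 toward 0: 25 − 5 = 20 → 20.
H and S are unchanged.

hsl(137, 87%, 20%)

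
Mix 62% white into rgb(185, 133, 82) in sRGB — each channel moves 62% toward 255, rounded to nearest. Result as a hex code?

#E4D1BD

Lerp each channel 62% toward 255:
  R: 185 + 43.4 = 228.4 → 228
  G: 133 + 0.62×(255−133) = 133 + 75.64 = 208.64 → 209
  B: 82 + 107.26 = 189.26 → 189
rgb(228, 209, 189) = #E4D1BD.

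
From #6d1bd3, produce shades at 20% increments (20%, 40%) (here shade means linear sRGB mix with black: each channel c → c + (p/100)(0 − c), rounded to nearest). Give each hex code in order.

#6d1bd3 is rgb(109, 27, 211).
20%: (109 − 21.8 = 87.2→87, 27 − 5.4 = 21.6→22, 211 − 42.2 = 168.8→169) → #5716a9
40%: (109 − 43.6 = 65.4→65, 27 − 10.8 = 16.2→16, 211 − 84.4 = 126.6→127) → #41107f

#5716a9, #41107f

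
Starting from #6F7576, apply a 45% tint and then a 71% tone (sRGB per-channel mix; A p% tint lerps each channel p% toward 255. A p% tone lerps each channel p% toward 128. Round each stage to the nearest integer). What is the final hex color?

#8E8F8F

#6F7576 is rgb(111, 117, 118).
Lerp each channel 45% toward 255:
  R: 111 + 0.45×(255−111) = 111 + 64.8 = 175.8 → 176
  G: 117 + 0.45×(255−117) = 117 + 62.1 = 179.1 → 179
  B: 118 + 61.65 = 179.65 → 180
After the tint: rgb(176, 179, 180) = #B0B3B4.
Per channel, c → c + 0.71(128 − c):
  R: 176 − 34.08 = 141.92 → 142
  G: 179 + 0.71×(128−179) = 179 − 36.21 = 142.79 → 143
  B: 180 + 0.71×(128−180) = 180 − 36.92 = 143.08 → 143
rgb(142, 143, 143) = #8E8F8F.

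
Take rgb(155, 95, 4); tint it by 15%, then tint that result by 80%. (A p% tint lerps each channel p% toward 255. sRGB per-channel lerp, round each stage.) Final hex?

A 15% tint moves each channel 15% toward 255:
  R: 155 + 0.15×(255−155) = 155 + 15 = 170 → 170
  G: 95 + 0.15×(255−95) = 95 + 24 = 119 → 119
  B: 4 + 0.15×(255−4) = 4 + 37.65 = 41.65 → 42
After the tint: rgb(170, 119, 42) = #AA772A.
Per channel, c → c + 0.8(255 − c):
  R: 170 + 68 = 238 → 238
  G: 119 + 108.8 = 227.8 → 228
  B: 42 + 170.4 = 212.4 → 212
rgb(238, 228, 212) = #EEE4D4.

#EEE4D4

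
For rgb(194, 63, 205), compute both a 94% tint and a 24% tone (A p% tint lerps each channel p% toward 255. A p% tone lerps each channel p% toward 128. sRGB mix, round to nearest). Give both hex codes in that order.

#FBF3FC, #B24FBB

94% tint:
  R: 194 + 0.94×(255−194) = 194 + 57.34 = 251.34 → 251
  G: 63 + 180.48 = 243.48 → 243
  B: 205 + 0.94×(255−205) = 205 + 47 = 252 → 252
  → #FBF3FC
24% tone:
  R: 194 + 0.24×(128−194) = 194 − 15.84 = 178.16 → 178
  G: 63 + 15.6 = 78.6 → 79
  B: 205 + 0.24×(128−205) = 205 − 18.48 = 186.52 → 187
  → #B24FBB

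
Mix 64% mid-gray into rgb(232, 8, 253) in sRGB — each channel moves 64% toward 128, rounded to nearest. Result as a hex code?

Per channel, c → c + 0.64(128 − c):
  R: 232 − 66.56 = 165.44 → 165
  G: 8 + 76.8 = 84.8 → 85
  B: 253 + 0.64×(128−253) = 253 − 80 = 173 → 173
rgb(165, 85, 173) = #a555ad.

#a555ad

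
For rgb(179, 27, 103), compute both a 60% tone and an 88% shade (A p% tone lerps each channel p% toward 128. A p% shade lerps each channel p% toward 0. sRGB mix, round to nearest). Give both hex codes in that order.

60% tone:
  R: 179 + 0.6×(128−179) = 179 − 30.6 = 148.4 → 148
  G: 27 + 0.6×(128−27) = 27 + 60.6 = 87.6 → 88
  B: 103 + 0.6×(128−103) = 103 + 15 = 118 → 118
  → #945876
88% shade:
  R: 179 − 157.52 = 21.48 → 21
  G: 27 + 0.88×(0−27) = 27 − 23.76 = 3.24 → 3
  B: 103 + 0.88×(0−103) = 103 − 90.64 = 12.36 → 12
  → #15030c

#945876, #15030c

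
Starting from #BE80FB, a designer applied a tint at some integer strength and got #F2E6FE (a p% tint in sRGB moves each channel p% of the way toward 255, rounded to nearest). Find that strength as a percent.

#BE80FB is rgb(190, 128, 251); #F2E6FE is rgb(242, 230, 254).
On the G channel (widest range): 230 ≈ 128 + (p/100)(255 − 128), so p ≈ 100×(230 − 128)/(255 − 128) = 10200/127 = 80.31.
p = 80 reproduces all three channels after rounding.

80%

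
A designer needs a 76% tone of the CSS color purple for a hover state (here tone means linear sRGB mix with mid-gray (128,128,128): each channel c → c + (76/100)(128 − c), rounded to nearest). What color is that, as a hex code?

#806180

CSS purple is rgb(128, 0, 128).
Per channel, c → c + 0.76(128 − c):
  R: 128 + 0 = 128 → 128
  G: 0 + 0.76×(128−0) = 0 + 97.28 = 97.28 → 97
  B: 128 + 0 = 128 → 128
rgb(128, 97, 128) = #806180.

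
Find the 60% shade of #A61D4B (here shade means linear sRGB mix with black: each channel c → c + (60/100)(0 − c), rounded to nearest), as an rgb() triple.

#A61D4B is rgb(166, 29, 75).
Lerp each channel 60% toward 0:
  R: 166 + 0.6×(0−166) = 166 − 99.6 = 66.4 → 66
  G: 29 − 17.4 = 11.6 → 12
  B: 75 + 0.6×(0−75) = 75 − 45 = 30 → 30

rgb(66, 12, 30)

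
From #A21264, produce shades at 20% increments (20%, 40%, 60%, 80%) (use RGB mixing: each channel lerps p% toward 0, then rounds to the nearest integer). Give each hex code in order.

#820E50, #610B3C, #410728, #200414

#A21264 is rgb(162, 18, 100).
20%: (162 − 32.4 = 129.6→130, 18 − 3.6 = 14.4→14, 100 − 20 = 80→80) → #820E50
40%: (162 − 64.8 = 97.2→97, 18 − 7.2 = 10.8→11, 100 − 40 = 60→60) → #610B3C
60%: (162 − 97.2 = 64.8→65, 18 − 10.8 = 7.2→7, 100 − 60 = 40→40) → #410728
80%: (162 − 129.6 = 32.4→32, 18 − 14.4 = 3.6→4, 100 − 80 = 20→20) → #200414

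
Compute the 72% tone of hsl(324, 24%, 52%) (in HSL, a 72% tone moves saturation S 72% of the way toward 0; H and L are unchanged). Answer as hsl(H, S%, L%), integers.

hsl(324, 7%, 52%)

S moves 72% from 24 toward 0: 24 − 17.28 = 6.72 → 7.
H and L are unchanged.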